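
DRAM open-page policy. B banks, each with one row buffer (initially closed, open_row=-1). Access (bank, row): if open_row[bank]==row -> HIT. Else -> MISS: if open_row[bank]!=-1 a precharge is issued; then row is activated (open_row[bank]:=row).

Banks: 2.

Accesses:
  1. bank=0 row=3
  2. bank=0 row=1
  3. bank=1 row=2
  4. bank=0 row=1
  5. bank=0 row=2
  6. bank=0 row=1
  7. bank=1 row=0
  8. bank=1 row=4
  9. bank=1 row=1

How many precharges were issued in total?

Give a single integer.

Acc 1: bank0 row3 -> MISS (open row3); precharges=0
Acc 2: bank0 row1 -> MISS (open row1); precharges=1
Acc 3: bank1 row2 -> MISS (open row2); precharges=1
Acc 4: bank0 row1 -> HIT
Acc 5: bank0 row2 -> MISS (open row2); precharges=2
Acc 6: bank0 row1 -> MISS (open row1); precharges=3
Acc 7: bank1 row0 -> MISS (open row0); precharges=4
Acc 8: bank1 row4 -> MISS (open row4); precharges=5
Acc 9: bank1 row1 -> MISS (open row1); precharges=6

Answer: 6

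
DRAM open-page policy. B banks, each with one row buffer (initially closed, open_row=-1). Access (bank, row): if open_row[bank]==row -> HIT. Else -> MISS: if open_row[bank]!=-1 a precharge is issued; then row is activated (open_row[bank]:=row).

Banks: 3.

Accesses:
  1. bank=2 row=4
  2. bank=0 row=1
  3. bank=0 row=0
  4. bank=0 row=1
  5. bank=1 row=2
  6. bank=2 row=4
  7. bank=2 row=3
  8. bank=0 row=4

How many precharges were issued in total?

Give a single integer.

Acc 1: bank2 row4 -> MISS (open row4); precharges=0
Acc 2: bank0 row1 -> MISS (open row1); precharges=0
Acc 3: bank0 row0 -> MISS (open row0); precharges=1
Acc 4: bank0 row1 -> MISS (open row1); precharges=2
Acc 5: bank1 row2 -> MISS (open row2); precharges=2
Acc 6: bank2 row4 -> HIT
Acc 7: bank2 row3 -> MISS (open row3); precharges=3
Acc 8: bank0 row4 -> MISS (open row4); precharges=4

Answer: 4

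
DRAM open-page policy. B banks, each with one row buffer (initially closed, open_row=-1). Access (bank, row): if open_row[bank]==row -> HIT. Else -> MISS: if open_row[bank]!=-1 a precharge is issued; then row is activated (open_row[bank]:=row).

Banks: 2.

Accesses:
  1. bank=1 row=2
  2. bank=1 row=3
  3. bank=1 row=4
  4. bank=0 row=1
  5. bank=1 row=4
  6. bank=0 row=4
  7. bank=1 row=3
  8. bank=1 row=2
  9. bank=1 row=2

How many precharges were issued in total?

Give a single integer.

Answer: 5

Derivation:
Acc 1: bank1 row2 -> MISS (open row2); precharges=0
Acc 2: bank1 row3 -> MISS (open row3); precharges=1
Acc 3: bank1 row4 -> MISS (open row4); precharges=2
Acc 4: bank0 row1 -> MISS (open row1); precharges=2
Acc 5: bank1 row4 -> HIT
Acc 6: bank0 row4 -> MISS (open row4); precharges=3
Acc 7: bank1 row3 -> MISS (open row3); precharges=4
Acc 8: bank1 row2 -> MISS (open row2); precharges=5
Acc 9: bank1 row2 -> HIT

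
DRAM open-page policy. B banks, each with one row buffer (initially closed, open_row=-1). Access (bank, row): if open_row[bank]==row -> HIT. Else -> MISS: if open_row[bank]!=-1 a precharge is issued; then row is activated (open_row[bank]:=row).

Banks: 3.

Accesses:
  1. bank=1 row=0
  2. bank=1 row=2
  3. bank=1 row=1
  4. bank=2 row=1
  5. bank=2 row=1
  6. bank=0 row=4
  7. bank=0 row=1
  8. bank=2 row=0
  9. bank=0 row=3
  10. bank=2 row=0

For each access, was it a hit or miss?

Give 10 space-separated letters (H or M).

Acc 1: bank1 row0 -> MISS (open row0); precharges=0
Acc 2: bank1 row2 -> MISS (open row2); precharges=1
Acc 3: bank1 row1 -> MISS (open row1); precharges=2
Acc 4: bank2 row1 -> MISS (open row1); precharges=2
Acc 5: bank2 row1 -> HIT
Acc 6: bank0 row4 -> MISS (open row4); precharges=2
Acc 7: bank0 row1 -> MISS (open row1); precharges=3
Acc 8: bank2 row0 -> MISS (open row0); precharges=4
Acc 9: bank0 row3 -> MISS (open row3); precharges=5
Acc 10: bank2 row0 -> HIT

Answer: M M M M H M M M M H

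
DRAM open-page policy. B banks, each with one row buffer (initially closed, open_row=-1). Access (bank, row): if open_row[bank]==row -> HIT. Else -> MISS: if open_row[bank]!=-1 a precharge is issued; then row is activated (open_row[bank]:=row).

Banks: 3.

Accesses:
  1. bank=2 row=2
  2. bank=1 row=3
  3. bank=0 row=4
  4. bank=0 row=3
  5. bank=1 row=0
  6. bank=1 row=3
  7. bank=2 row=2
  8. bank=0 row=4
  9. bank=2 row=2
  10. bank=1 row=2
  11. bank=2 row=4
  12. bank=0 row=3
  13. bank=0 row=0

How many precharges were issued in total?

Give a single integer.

Answer: 8

Derivation:
Acc 1: bank2 row2 -> MISS (open row2); precharges=0
Acc 2: bank1 row3 -> MISS (open row3); precharges=0
Acc 3: bank0 row4 -> MISS (open row4); precharges=0
Acc 4: bank0 row3 -> MISS (open row3); precharges=1
Acc 5: bank1 row0 -> MISS (open row0); precharges=2
Acc 6: bank1 row3 -> MISS (open row3); precharges=3
Acc 7: bank2 row2 -> HIT
Acc 8: bank0 row4 -> MISS (open row4); precharges=4
Acc 9: bank2 row2 -> HIT
Acc 10: bank1 row2 -> MISS (open row2); precharges=5
Acc 11: bank2 row4 -> MISS (open row4); precharges=6
Acc 12: bank0 row3 -> MISS (open row3); precharges=7
Acc 13: bank0 row0 -> MISS (open row0); precharges=8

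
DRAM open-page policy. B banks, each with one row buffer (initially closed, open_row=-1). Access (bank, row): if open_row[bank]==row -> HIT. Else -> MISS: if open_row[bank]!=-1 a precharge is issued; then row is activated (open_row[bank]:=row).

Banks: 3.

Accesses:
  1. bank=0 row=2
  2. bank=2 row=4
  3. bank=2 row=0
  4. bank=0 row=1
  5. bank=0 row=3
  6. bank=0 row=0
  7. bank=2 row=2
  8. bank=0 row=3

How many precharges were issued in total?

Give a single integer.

Answer: 6

Derivation:
Acc 1: bank0 row2 -> MISS (open row2); precharges=0
Acc 2: bank2 row4 -> MISS (open row4); precharges=0
Acc 3: bank2 row0 -> MISS (open row0); precharges=1
Acc 4: bank0 row1 -> MISS (open row1); precharges=2
Acc 5: bank0 row3 -> MISS (open row3); precharges=3
Acc 6: bank0 row0 -> MISS (open row0); precharges=4
Acc 7: bank2 row2 -> MISS (open row2); precharges=5
Acc 8: bank0 row3 -> MISS (open row3); precharges=6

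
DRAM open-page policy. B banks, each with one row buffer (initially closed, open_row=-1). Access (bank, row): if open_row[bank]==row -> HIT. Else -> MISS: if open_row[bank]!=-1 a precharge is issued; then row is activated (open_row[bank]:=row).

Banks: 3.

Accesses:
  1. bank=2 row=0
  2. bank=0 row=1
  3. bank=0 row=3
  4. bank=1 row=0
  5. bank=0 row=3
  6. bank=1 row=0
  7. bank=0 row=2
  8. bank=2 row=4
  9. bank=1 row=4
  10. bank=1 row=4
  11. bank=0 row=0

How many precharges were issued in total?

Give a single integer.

Acc 1: bank2 row0 -> MISS (open row0); precharges=0
Acc 2: bank0 row1 -> MISS (open row1); precharges=0
Acc 3: bank0 row3 -> MISS (open row3); precharges=1
Acc 4: bank1 row0 -> MISS (open row0); precharges=1
Acc 5: bank0 row3 -> HIT
Acc 6: bank1 row0 -> HIT
Acc 7: bank0 row2 -> MISS (open row2); precharges=2
Acc 8: bank2 row4 -> MISS (open row4); precharges=3
Acc 9: bank1 row4 -> MISS (open row4); precharges=4
Acc 10: bank1 row4 -> HIT
Acc 11: bank0 row0 -> MISS (open row0); precharges=5

Answer: 5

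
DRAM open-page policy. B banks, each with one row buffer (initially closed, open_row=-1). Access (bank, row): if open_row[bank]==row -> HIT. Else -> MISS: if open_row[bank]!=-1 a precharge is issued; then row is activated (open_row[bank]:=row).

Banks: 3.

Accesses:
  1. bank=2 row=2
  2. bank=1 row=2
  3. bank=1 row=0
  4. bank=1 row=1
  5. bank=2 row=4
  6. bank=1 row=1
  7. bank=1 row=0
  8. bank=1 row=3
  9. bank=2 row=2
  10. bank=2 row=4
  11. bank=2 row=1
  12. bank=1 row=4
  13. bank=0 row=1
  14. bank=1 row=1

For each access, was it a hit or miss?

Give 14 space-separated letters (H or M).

Answer: M M M M M H M M M M M M M M

Derivation:
Acc 1: bank2 row2 -> MISS (open row2); precharges=0
Acc 2: bank1 row2 -> MISS (open row2); precharges=0
Acc 3: bank1 row0 -> MISS (open row0); precharges=1
Acc 4: bank1 row1 -> MISS (open row1); precharges=2
Acc 5: bank2 row4 -> MISS (open row4); precharges=3
Acc 6: bank1 row1 -> HIT
Acc 7: bank1 row0 -> MISS (open row0); precharges=4
Acc 8: bank1 row3 -> MISS (open row3); precharges=5
Acc 9: bank2 row2 -> MISS (open row2); precharges=6
Acc 10: bank2 row4 -> MISS (open row4); precharges=7
Acc 11: bank2 row1 -> MISS (open row1); precharges=8
Acc 12: bank1 row4 -> MISS (open row4); precharges=9
Acc 13: bank0 row1 -> MISS (open row1); precharges=9
Acc 14: bank1 row1 -> MISS (open row1); precharges=10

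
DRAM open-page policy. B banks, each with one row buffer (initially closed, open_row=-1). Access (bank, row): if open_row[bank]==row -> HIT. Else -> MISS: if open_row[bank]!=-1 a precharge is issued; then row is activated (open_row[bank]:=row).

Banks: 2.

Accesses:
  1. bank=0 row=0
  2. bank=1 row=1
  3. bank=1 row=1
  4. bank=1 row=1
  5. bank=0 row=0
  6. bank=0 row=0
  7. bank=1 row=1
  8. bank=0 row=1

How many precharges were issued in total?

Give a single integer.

Acc 1: bank0 row0 -> MISS (open row0); precharges=0
Acc 2: bank1 row1 -> MISS (open row1); precharges=0
Acc 3: bank1 row1 -> HIT
Acc 4: bank1 row1 -> HIT
Acc 5: bank0 row0 -> HIT
Acc 6: bank0 row0 -> HIT
Acc 7: bank1 row1 -> HIT
Acc 8: bank0 row1 -> MISS (open row1); precharges=1

Answer: 1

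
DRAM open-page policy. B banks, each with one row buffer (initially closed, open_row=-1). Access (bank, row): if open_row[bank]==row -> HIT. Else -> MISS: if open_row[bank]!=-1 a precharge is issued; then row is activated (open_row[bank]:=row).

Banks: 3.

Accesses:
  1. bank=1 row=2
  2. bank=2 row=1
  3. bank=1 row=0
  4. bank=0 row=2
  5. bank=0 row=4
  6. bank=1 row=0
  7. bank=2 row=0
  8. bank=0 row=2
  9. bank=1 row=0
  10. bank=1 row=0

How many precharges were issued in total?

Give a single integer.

Answer: 4

Derivation:
Acc 1: bank1 row2 -> MISS (open row2); precharges=0
Acc 2: bank2 row1 -> MISS (open row1); precharges=0
Acc 3: bank1 row0 -> MISS (open row0); precharges=1
Acc 4: bank0 row2 -> MISS (open row2); precharges=1
Acc 5: bank0 row4 -> MISS (open row4); precharges=2
Acc 6: bank1 row0 -> HIT
Acc 7: bank2 row0 -> MISS (open row0); precharges=3
Acc 8: bank0 row2 -> MISS (open row2); precharges=4
Acc 9: bank1 row0 -> HIT
Acc 10: bank1 row0 -> HIT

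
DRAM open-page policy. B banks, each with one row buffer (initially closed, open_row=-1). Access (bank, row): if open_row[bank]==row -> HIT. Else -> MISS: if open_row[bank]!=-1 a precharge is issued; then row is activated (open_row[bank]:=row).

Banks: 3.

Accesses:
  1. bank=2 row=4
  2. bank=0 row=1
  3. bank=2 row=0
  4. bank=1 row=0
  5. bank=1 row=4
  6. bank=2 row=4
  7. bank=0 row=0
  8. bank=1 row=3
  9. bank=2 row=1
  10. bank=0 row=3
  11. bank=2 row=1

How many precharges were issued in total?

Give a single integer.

Acc 1: bank2 row4 -> MISS (open row4); precharges=0
Acc 2: bank0 row1 -> MISS (open row1); precharges=0
Acc 3: bank2 row0 -> MISS (open row0); precharges=1
Acc 4: bank1 row0 -> MISS (open row0); precharges=1
Acc 5: bank1 row4 -> MISS (open row4); precharges=2
Acc 6: bank2 row4 -> MISS (open row4); precharges=3
Acc 7: bank0 row0 -> MISS (open row0); precharges=4
Acc 8: bank1 row3 -> MISS (open row3); precharges=5
Acc 9: bank2 row1 -> MISS (open row1); precharges=6
Acc 10: bank0 row3 -> MISS (open row3); precharges=7
Acc 11: bank2 row1 -> HIT

Answer: 7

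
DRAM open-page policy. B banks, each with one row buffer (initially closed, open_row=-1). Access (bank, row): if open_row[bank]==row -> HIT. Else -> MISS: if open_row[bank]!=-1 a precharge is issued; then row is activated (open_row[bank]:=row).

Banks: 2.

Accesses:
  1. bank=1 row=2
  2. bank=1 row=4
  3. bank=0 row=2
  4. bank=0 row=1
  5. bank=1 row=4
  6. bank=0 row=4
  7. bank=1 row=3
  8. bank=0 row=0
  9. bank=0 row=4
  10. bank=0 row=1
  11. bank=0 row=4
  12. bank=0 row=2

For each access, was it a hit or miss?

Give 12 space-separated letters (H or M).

Acc 1: bank1 row2 -> MISS (open row2); precharges=0
Acc 2: bank1 row4 -> MISS (open row4); precharges=1
Acc 3: bank0 row2 -> MISS (open row2); precharges=1
Acc 4: bank0 row1 -> MISS (open row1); precharges=2
Acc 5: bank1 row4 -> HIT
Acc 6: bank0 row4 -> MISS (open row4); precharges=3
Acc 7: bank1 row3 -> MISS (open row3); precharges=4
Acc 8: bank0 row0 -> MISS (open row0); precharges=5
Acc 9: bank0 row4 -> MISS (open row4); precharges=6
Acc 10: bank0 row1 -> MISS (open row1); precharges=7
Acc 11: bank0 row4 -> MISS (open row4); precharges=8
Acc 12: bank0 row2 -> MISS (open row2); precharges=9

Answer: M M M M H M M M M M M M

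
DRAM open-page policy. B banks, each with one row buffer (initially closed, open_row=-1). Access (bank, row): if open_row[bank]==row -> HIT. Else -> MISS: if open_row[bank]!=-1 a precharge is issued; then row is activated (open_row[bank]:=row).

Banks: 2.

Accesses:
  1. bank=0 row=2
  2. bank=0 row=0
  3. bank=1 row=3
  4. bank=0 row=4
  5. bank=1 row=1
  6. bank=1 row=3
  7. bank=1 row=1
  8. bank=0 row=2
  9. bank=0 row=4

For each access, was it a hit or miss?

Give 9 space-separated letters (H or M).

Acc 1: bank0 row2 -> MISS (open row2); precharges=0
Acc 2: bank0 row0 -> MISS (open row0); precharges=1
Acc 3: bank1 row3 -> MISS (open row3); precharges=1
Acc 4: bank0 row4 -> MISS (open row4); precharges=2
Acc 5: bank1 row1 -> MISS (open row1); precharges=3
Acc 6: bank1 row3 -> MISS (open row3); precharges=4
Acc 7: bank1 row1 -> MISS (open row1); precharges=5
Acc 8: bank0 row2 -> MISS (open row2); precharges=6
Acc 9: bank0 row4 -> MISS (open row4); precharges=7

Answer: M M M M M M M M M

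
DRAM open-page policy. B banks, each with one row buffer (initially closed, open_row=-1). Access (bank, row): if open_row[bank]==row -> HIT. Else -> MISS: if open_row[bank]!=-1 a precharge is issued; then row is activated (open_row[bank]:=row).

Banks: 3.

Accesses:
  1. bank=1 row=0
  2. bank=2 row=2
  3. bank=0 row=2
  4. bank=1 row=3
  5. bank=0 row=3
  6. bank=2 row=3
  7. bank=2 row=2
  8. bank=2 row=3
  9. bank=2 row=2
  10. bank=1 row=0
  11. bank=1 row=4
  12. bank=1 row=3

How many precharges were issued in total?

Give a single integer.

Acc 1: bank1 row0 -> MISS (open row0); precharges=0
Acc 2: bank2 row2 -> MISS (open row2); precharges=0
Acc 3: bank0 row2 -> MISS (open row2); precharges=0
Acc 4: bank1 row3 -> MISS (open row3); precharges=1
Acc 5: bank0 row3 -> MISS (open row3); precharges=2
Acc 6: bank2 row3 -> MISS (open row3); precharges=3
Acc 7: bank2 row2 -> MISS (open row2); precharges=4
Acc 8: bank2 row3 -> MISS (open row3); precharges=5
Acc 9: bank2 row2 -> MISS (open row2); precharges=6
Acc 10: bank1 row0 -> MISS (open row0); precharges=7
Acc 11: bank1 row4 -> MISS (open row4); precharges=8
Acc 12: bank1 row3 -> MISS (open row3); precharges=9

Answer: 9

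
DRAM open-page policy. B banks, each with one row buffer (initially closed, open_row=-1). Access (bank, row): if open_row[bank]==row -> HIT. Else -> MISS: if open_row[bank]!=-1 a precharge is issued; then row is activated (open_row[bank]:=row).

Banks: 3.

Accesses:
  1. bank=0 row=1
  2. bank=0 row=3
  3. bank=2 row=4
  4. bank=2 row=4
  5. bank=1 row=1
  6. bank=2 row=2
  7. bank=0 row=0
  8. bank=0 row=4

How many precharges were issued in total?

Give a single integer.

Answer: 4

Derivation:
Acc 1: bank0 row1 -> MISS (open row1); precharges=0
Acc 2: bank0 row3 -> MISS (open row3); precharges=1
Acc 3: bank2 row4 -> MISS (open row4); precharges=1
Acc 4: bank2 row4 -> HIT
Acc 5: bank1 row1 -> MISS (open row1); precharges=1
Acc 6: bank2 row2 -> MISS (open row2); precharges=2
Acc 7: bank0 row0 -> MISS (open row0); precharges=3
Acc 8: bank0 row4 -> MISS (open row4); precharges=4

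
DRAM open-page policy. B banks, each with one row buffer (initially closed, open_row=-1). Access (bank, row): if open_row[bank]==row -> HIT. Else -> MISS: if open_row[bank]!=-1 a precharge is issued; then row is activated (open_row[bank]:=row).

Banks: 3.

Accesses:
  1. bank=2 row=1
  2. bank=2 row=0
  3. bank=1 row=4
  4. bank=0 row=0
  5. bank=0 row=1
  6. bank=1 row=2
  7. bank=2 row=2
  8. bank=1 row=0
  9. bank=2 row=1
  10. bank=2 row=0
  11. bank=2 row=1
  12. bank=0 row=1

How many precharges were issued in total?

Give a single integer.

Answer: 8

Derivation:
Acc 1: bank2 row1 -> MISS (open row1); precharges=0
Acc 2: bank2 row0 -> MISS (open row0); precharges=1
Acc 3: bank1 row4 -> MISS (open row4); precharges=1
Acc 4: bank0 row0 -> MISS (open row0); precharges=1
Acc 5: bank0 row1 -> MISS (open row1); precharges=2
Acc 6: bank1 row2 -> MISS (open row2); precharges=3
Acc 7: bank2 row2 -> MISS (open row2); precharges=4
Acc 8: bank1 row0 -> MISS (open row0); precharges=5
Acc 9: bank2 row1 -> MISS (open row1); precharges=6
Acc 10: bank2 row0 -> MISS (open row0); precharges=7
Acc 11: bank2 row1 -> MISS (open row1); precharges=8
Acc 12: bank0 row1 -> HIT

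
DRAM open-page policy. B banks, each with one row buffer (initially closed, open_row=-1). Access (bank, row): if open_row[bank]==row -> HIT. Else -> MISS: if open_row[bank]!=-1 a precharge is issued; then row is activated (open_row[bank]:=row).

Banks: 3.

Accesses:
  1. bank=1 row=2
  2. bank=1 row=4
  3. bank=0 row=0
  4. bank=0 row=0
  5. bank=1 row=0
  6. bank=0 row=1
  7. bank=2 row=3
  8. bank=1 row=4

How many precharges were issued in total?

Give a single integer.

Answer: 4

Derivation:
Acc 1: bank1 row2 -> MISS (open row2); precharges=0
Acc 2: bank1 row4 -> MISS (open row4); precharges=1
Acc 3: bank0 row0 -> MISS (open row0); precharges=1
Acc 4: bank0 row0 -> HIT
Acc 5: bank1 row0 -> MISS (open row0); precharges=2
Acc 6: bank0 row1 -> MISS (open row1); precharges=3
Acc 7: bank2 row3 -> MISS (open row3); precharges=3
Acc 8: bank1 row4 -> MISS (open row4); precharges=4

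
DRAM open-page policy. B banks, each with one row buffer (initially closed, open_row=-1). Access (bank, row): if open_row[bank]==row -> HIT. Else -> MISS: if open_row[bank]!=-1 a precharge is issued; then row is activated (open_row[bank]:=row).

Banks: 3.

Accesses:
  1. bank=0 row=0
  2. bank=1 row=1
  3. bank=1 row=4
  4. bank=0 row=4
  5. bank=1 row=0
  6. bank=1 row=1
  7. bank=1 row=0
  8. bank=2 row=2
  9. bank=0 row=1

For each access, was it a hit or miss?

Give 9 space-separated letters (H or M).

Acc 1: bank0 row0 -> MISS (open row0); precharges=0
Acc 2: bank1 row1 -> MISS (open row1); precharges=0
Acc 3: bank1 row4 -> MISS (open row4); precharges=1
Acc 4: bank0 row4 -> MISS (open row4); precharges=2
Acc 5: bank1 row0 -> MISS (open row0); precharges=3
Acc 6: bank1 row1 -> MISS (open row1); precharges=4
Acc 7: bank1 row0 -> MISS (open row0); precharges=5
Acc 8: bank2 row2 -> MISS (open row2); precharges=5
Acc 9: bank0 row1 -> MISS (open row1); precharges=6

Answer: M M M M M M M M M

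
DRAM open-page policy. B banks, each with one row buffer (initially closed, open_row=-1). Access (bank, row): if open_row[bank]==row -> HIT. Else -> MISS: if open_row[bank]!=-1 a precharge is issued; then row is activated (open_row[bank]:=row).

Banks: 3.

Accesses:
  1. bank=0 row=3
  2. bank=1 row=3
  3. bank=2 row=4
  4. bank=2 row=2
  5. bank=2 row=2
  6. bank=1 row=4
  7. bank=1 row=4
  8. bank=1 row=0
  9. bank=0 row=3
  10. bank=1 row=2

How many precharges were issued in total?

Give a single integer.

Answer: 4

Derivation:
Acc 1: bank0 row3 -> MISS (open row3); precharges=0
Acc 2: bank1 row3 -> MISS (open row3); precharges=0
Acc 3: bank2 row4 -> MISS (open row4); precharges=0
Acc 4: bank2 row2 -> MISS (open row2); precharges=1
Acc 5: bank2 row2 -> HIT
Acc 6: bank1 row4 -> MISS (open row4); precharges=2
Acc 7: bank1 row4 -> HIT
Acc 8: bank1 row0 -> MISS (open row0); precharges=3
Acc 9: bank0 row3 -> HIT
Acc 10: bank1 row2 -> MISS (open row2); precharges=4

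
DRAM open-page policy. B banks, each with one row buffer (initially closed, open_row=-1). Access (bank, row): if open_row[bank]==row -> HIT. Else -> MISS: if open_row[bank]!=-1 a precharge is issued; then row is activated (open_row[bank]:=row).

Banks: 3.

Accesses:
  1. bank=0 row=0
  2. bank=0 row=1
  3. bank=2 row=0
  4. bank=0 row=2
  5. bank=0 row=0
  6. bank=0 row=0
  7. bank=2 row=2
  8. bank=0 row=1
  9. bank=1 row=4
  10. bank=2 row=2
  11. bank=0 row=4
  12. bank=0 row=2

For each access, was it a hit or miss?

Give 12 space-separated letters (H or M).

Acc 1: bank0 row0 -> MISS (open row0); precharges=0
Acc 2: bank0 row1 -> MISS (open row1); precharges=1
Acc 3: bank2 row0 -> MISS (open row0); precharges=1
Acc 4: bank0 row2 -> MISS (open row2); precharges=2
Acc 5: bank0 row0 -> MISS (open row0); precharges=3
Acc 6: bank0 row0 -> HIT
Acc 7: bank2 row2 -> MISS (open row2); precharges=4
Acc 8: bank0 row1 -> MISS (open row1); precharges=5
Acc 9: bank1 row4 -> MISS (open row4); precharges=5
Acc 10: bank2 row2 -> HIT
Acc 11: bank0 row4 -> MISS (open row4); precharges=6
Acc 12: bank0 row2 -> MISS (open row2); precharges=7

Answer: M M M M M H M M M H M M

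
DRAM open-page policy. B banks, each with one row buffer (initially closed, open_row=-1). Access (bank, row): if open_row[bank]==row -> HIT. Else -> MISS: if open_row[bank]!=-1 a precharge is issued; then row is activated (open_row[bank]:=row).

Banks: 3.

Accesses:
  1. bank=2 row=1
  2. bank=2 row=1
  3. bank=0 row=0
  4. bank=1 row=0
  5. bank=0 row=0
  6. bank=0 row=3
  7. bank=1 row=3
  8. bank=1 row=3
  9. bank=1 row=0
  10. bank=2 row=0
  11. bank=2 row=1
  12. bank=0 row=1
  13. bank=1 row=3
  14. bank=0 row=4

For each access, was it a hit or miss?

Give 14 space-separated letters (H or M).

Answer: M H M M H M M H M M M M M M

Derivation:
Acc 1: bank2 row1 -> MISS (open row1); precharges=0
Acc 2: bank2 row1 -> HIT
Acc 3: bank0 row0 -> MISS (open row0); precharges=0
Acc 4: bank1 row0 -> MISS (open row0); precharges=0
Acc 5: bank0 row0 -> HIT
Acc 6: bank0 row3 -> MISS (open row3); precharges=1
Acc 7: bank1 row3 -> MISS (open row3); precharges=2
Acc 8: bank1 row3 -> HIT
Acc 9: bank1 row0 -> MISS (open row0); precharges=3
Acc 10: bank2 row0 -> MISS (open row0); precharges=4
Acc 11: bank2 row1 -> MISS (open row1); precharges=5
Acc 12: bank0 row1 -> MISS (open row1); precharges=6
Acc 13: bank1 row3 -> MISS (open row3); precharges=7
Acc 14: bank0 row4 -> MISS (open row4); precharges=8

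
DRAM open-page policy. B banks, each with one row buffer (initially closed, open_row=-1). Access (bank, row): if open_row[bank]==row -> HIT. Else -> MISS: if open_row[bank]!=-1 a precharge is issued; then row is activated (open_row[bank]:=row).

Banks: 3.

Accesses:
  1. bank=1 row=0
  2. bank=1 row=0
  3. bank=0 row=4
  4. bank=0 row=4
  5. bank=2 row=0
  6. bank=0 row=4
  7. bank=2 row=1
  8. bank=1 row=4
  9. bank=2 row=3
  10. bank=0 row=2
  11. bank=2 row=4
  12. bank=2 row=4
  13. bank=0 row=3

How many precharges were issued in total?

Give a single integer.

Acc 1: bank1 row0 -> MISS (open row0); precharges=0
Acc 2: bank1 row0 -> HIT
Acc 3: bank0 row4 -> MISS (open row4); precharges=0
Acc 4: bank0 row4 -> HIT
Acc 5: bank2 row0 -> MISS (open row0); precharges=0
Acc 6: bank0 row4 -> HIT
Acc 7: bank2 row1 -> MISS (open row1); precharges=1
Acc 8: bank1 row4 -> MISS (open row4); precharges=2
Acc 9: bank2 row3 -> MISS (open row3); precharges=3
Acc 10: bank0 row2 -> MISS (open row2); precharges=4
Acc 11: bank2 row4 -> MISS (open row4); precharges=5
Acc 12: bank2 row4 -> HIT
Acc 13: bank0 row3 -> MISS (open row3); precharges=6

Answer: 6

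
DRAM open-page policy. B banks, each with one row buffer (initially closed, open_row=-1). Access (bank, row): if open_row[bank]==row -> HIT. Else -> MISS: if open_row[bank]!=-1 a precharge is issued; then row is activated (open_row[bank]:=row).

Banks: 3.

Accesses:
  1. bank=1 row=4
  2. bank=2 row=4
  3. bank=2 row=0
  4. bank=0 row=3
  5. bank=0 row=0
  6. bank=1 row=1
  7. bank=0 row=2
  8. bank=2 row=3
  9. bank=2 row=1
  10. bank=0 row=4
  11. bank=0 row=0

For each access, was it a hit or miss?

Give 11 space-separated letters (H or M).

Acc 1: bank1 row4 -> MISS (open row4); precharges=0
Acc 2: bank2 row4 -> MISS (open row4); precharges=0
Acc 3: bank2 row0 -> MISS (open row0); precharges=1
Acc 4: bank0 row3 -> MISS (open row3); precharges=1
Acc 5: bank0 row0 -> MISS (open row0); precharges=2
Acc 6: bank1 row1 -> MISS (open row1); precharges=3
Acc 7: bank0 row2 -> MISS (open row2); precharges=4
Acc 8: bank2 row3 -> MISS (open row3); precharges=5
Acc 9: bank2 row1 -> MISS (open row1); precharges=6
Acc 10: bank0 row4 -> MISS (open row4); precharges=7
Acc 11: bank0 row0 -> MISS (open row0); precharges=8

Answer: M M M M M M M M M M M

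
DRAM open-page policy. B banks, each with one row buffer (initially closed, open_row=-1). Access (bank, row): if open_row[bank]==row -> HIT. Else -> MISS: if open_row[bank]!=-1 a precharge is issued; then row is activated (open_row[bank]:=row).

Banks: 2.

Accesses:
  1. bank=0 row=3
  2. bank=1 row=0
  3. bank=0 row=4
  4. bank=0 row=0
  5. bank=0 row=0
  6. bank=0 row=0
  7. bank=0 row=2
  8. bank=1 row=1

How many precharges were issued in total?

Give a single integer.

Acc 1: bank0 row3 -> MISS (open row3); precharges=0
Acc 2: bank1 row0 -> MISS (open row0); precharges=0
Acc 3: bank0 row4 -> MISS (open row4); precharges=1
Acc 4: bank0 row0 -> MISS (open row0); precharges=2
Acc 5: bank0 row0 -> HIT
Acc 6: bank0 row0 -> HIT
Acc 7: bank0 row2 -> MISS (open row2); precharges=3
Acc 8: bank1 row1 -> MISS (open row1); precharges=4

Answer: 4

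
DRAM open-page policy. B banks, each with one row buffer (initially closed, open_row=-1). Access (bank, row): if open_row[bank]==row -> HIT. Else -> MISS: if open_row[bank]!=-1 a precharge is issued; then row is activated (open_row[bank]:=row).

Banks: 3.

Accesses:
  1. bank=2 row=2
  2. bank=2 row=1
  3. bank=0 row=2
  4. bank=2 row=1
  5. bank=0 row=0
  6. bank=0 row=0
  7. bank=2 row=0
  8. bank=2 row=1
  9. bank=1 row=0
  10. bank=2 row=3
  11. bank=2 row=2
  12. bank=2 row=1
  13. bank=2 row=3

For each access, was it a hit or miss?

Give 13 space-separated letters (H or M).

Answer: M M M H M H M M M M M M M

Derivation:
Acc 1: bank2 row2 -> MISS (open row2); precharges=0
Acc 2: bank2 row1 -> MISS (open row1); precharges=1
Acc 3: bank0 row2 -> MISS (open row2); precharges=1
Acc 4: bank2 row1 -> HIT
Acc 5: bank0 row0 -> MISS (open row0); precharges=2
Acc 6: bank0 row0 -> HIT
Acc 7: bank2 row0 -> MISS (open row0); precharges=3
Acc 8: bank2 row1 -> MISS (open row1); precharges=4
Acc 9: bank1 row0 -> MISS (open row0); precharges=4
Acc 10: bank2 row3 -> MISS (open row3); precharges=5
Acc 11: bank2 row2 -> MISS (open row2); precharges=6
Acc 12: bank2 row1 -> MISS (open row1); precharges=7
Acc 13: bank2 row3 -> MISS (open row3); precharges=8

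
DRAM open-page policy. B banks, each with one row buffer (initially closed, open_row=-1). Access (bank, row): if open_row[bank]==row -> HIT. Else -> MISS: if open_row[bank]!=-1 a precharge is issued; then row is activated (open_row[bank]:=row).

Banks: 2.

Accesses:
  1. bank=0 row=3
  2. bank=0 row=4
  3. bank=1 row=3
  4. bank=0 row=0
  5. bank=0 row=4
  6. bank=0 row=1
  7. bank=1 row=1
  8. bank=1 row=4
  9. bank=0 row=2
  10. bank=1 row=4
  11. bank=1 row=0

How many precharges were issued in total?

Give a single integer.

Answer: 8

Derivation:
Acc 1: bank0 row3 -> MISS (open row3); precharges=0
Acc 2: bank0 row4 -> MISS (open row4); precharges=1
Acc 3: bank1 row3 -> MISS (open row3); precharges=1
Acc 4: bank0 row0 -> MISS (open row0); precharges=2
Acc 5: bank0 row4 -> MISS (open row4); precharges=3
Acc 6: bank0 row1 -> MISS (open row1); precharges=4
Acc 7: bank1 row1 -> MISS (open row1); precharges=5
Acc 8: bank1 row4 -> MISS (open row4); precharges=6
Acc 9: bank0 row2 -> MISS (open row2); precharges=7
Acc 10: bank1 row4 -> HIT
Acc 11: bank1 row0 -> MISS (open row0); precharges=8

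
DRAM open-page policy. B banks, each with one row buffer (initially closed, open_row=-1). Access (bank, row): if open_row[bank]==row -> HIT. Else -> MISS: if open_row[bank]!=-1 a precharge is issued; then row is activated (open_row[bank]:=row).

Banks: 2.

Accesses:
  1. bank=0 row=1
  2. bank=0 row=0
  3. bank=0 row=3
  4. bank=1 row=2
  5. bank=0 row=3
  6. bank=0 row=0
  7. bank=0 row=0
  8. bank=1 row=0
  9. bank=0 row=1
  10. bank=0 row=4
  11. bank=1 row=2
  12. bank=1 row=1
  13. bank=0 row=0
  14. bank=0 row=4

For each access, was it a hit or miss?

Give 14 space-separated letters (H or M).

Acc 1: bank0 row1 -> MISS (open row1); precharges=0
Acc 2: bank0 row0 -> MISS (open row0); precharges=1
Acc 3: bank0 row3 -> MISS (open row3); precharges=2
Acc 4: bank1 row2 -> MISS (open row2); precharges=2
Acc 5: bank0 row3 -> HIT
Acc 6: bank0 row0 -> MISS (open row0); precharges=3
Acc 7: bank0 row0 -> HIT
Acc 8: bank1 row0 -> MISS (open row0); precharges=4
Acc 9: bank0 row1 -> MISS (open row1); precharges=5
Acc 10: bank0 row4 -> MISS (open row4); precharges=6
Acc 11: bank1 row2 -> MISS (open row2); precharges=7
Acc 12: bank1 row1 -> MISS (open row1); precharges=8
Acc 13: bank0 row0 -> MISS (open row0); precharges=9
Acc 14: bank0 row4 -> MISS (open row4); precharges=10

Answer: M M M M H M H M M M M M M M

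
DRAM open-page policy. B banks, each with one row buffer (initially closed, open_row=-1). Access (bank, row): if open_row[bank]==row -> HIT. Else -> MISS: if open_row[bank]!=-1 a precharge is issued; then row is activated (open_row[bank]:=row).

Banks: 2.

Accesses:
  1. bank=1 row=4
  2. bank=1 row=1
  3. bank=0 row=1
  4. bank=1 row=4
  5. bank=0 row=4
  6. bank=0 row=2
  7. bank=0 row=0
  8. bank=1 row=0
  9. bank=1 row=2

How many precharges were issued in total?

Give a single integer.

Answer: 7

Derivation:
Acc 1: bank1 row4 -> MISS (open row4); precharges=0
Acc 2: bank1 row1 -> MISS (open row1); precharges=1
Acc 3: bank0 row1 -> MISS (open row1); precharges=1
Acc 4: bank1 row4 -> MISS (open row4); precharges=2
Acc 5: bank0 row4 -> MISS (open row4); precharges=3
Acc 6: bank0 row2 -> MISS (open row2); precharges=4
Acc 7: bank0 row0 -> MISS (open row0); precharges=5
Acc 8: bank1 row0 -> MISS (open row0); precharges=6
Acc 9: bank1 row2 -> MISS (open row2); precharges=7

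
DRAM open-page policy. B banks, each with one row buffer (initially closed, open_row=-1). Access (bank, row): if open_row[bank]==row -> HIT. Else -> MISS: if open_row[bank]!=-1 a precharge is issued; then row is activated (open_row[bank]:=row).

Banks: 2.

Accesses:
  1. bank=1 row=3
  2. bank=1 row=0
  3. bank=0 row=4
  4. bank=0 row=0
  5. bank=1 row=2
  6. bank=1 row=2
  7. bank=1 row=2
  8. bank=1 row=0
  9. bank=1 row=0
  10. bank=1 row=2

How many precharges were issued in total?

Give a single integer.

Answer: 5

Derivation:
Acc 1: bank1 row3 -> MISS (open row3); precharges=0
Acc 2: bank1 row0 -> MISS (open row0); precharges=1
Acc 3: bank0 row4 -> MISS (open row4); precharges=1
Acc 4: bank0 row0 -> MISS (open row0); precharges=2
Acc 5: bank1 row2 -> MISS (open row2); precharges=3
Acc 6: bank1 row2 -> HIT
Acc 7: bank1 row2 -> HIT
Acc 8: bank1 row0 -> MISS (open row0); precharges=4
Acc 9: bank1 row0 -> HIT
Acc 10: bank1 row2 -> MISS (open row2); precharges=5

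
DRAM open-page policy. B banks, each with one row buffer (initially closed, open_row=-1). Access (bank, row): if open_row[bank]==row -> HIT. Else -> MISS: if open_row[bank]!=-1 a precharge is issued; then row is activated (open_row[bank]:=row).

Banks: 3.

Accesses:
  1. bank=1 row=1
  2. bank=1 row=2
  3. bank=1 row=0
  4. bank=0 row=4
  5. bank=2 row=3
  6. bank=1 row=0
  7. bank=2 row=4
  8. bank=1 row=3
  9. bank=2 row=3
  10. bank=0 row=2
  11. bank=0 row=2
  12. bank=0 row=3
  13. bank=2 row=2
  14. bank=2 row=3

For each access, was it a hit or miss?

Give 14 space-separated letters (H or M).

Acc 1: bank1 row1 -> MISS (open row1); precharges=0
Acc 2: bank1 row2 -> MISS (open row2); precharges=1
Acc 3: bank1 row0 -> MISS (open row0); precharges=2
Acc 4: bank0 row4 -> MISS (open row4); precharges=2
Acc 5: bank2 row3 -> MISS (open row3); precharges=2
Acc 6: bank1 row0 -> HIT
Acc 7: bank2 row4 -> MISS (open row4); precharges=3
Acc 8: bank1 row3 -> MISS (open row3); precharges=4
Acc 9: bank2 row3 -> MISS (open row3); precharges=5
Acc 10: bank0 row2 -> MISS (open row2); precharges=6
Acc 11: bank0 row2 -> HIT
Acc 12: bank0 row3 -> MISS (open row3); precharges=7
Acc 13: bank2 row2 -> MISS (open row2); precharges=8
Acc 14: bank2 row3 -> MISS (open row3); precharges=9

Answer: M M M M M H M M M M H M M M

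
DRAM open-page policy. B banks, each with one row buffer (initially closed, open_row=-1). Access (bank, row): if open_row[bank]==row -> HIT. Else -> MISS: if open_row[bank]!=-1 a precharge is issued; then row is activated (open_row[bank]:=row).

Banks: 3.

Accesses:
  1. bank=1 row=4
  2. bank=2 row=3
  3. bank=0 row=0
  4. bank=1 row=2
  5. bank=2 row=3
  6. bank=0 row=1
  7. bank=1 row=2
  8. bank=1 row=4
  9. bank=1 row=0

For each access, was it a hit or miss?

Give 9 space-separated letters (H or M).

Answer: M M M M H M H M M

Derivation:
Acc 1: bank1 row4 -> MISS (open row4); precharges=0
Acc 2: bank2 row3 -> MISS (open row3); precharges=0
Acc 3: bank0 row0 -> MISS (open row0); precharges=0
Acc 4: bank1 row2 -> MISS (open row2); precharges=1
Acc 5: bank2 row3 -> HIT
Acc 6: bank0 row1 -> MISS (open row1); precharges=2
Acc 7: bank1 row2 -> HIT
Acc 8: bank1 row4 -> MISS (open row4); precharges=3
Acc 9: bank1 row0 -> MISS (open row0); precharges=4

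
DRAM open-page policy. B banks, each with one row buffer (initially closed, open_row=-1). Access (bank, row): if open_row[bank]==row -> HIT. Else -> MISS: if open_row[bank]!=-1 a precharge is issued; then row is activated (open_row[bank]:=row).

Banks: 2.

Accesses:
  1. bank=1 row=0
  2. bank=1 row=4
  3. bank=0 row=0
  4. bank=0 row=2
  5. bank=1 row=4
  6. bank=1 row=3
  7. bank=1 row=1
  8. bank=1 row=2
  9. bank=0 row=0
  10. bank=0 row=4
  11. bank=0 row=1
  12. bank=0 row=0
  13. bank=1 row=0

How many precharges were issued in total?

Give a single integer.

Answer: 10

Derivation:
Acc 1: bank1 row0 -> MISS (open row0); precharges=0
Acc 2: bank1 row4 -> MISS (open row4); precharges=1
Acc 3: bank0 row0 -> MISS (open row0); precharges=1
Acc 4: bank0 row2 -> MISS (open row2); precharges=2
Acc 5: bank1 row4 -> HIT
Acc 6: bank1 row3 -> MISS (open row3); precharges=3
Acc 7: bank1 row1 -> MISS (open row1); precharges=4
Acc 8: bank1 row2 -> MISS (open row2); precharges=5
Acc 9: bank0 row0 -> MISS (open row0); precharges=6
Acc 10: bank0 row4 -> MISS (open row4); precharges=7
Acc 11: bank0 row1 -> MISS (open row1); precharges=8
Acc 12: bank0 row0 -> MISS (open row0); precharges=9
Acc 13: bank1 row0 -> MISS (open row0); precharges=10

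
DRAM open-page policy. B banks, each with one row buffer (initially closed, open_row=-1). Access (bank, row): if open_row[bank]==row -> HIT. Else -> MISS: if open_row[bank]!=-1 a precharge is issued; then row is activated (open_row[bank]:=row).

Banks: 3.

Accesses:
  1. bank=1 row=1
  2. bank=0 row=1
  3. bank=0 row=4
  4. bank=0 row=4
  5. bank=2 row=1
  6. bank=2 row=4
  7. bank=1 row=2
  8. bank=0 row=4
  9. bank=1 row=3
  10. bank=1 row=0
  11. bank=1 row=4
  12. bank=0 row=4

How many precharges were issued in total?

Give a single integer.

Acc 1: bank1 row1 -> MISS (open row1); precharges=0
Acc 2: bank0 row1 -> MISS (open row1); precharges=0
Acc 3: bank0 row4 -> MISS (open row4); precharges=1
Acc 4: bank0 row4 -> HIT
Acc 5: bank2 row1 -> MISS (open row1); precharges=1
Acc 6: bank2 row4 -> MISS (open row4); precharges=2
Acc 7: bank1 row2 -> MISS (open row2); precharges=3
Acc 8: bank0 row4 -> HIT
Acc 9: bank1 row3 -> MISS (open row3); precharges=4
Acc 10: bank1 row0 -> MISS (open row0); precharges=5
Acc 11: bank1 row4 -> MISS (open row4); precharges=6
Acc 12: bank0 row4 -> HIT

Answer: 6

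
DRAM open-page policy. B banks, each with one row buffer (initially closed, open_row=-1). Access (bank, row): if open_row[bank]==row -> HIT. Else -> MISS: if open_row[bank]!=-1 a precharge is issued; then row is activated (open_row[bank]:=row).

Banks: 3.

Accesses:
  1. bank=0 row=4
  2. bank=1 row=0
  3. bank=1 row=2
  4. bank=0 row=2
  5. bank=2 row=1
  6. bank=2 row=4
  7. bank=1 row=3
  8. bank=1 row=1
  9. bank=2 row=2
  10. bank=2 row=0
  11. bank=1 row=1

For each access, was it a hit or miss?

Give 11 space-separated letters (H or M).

Answer: M M M M M M M M M M H

Derivation:
Acc 1: bank0 row4 -> MISS (open row4); precharges=0
Acc 2: bank1 row0 -> MISS (open row0); precharges=0
Acc 3: bank1 row2 -> MISS (open row2); precharges=1
Acc 4: bank0 row2 -> MISS (open row2); precharges=2
Acc 5: bank2 row1 -> MISS (open row1); precharges=2
Acc 6: bank2 row4 -> MISS (open row4); precharges=3
Acc 7: bank1 row3 -> MISS (open row3); precharges=4
Acc 8: bank1 row1 -> MISS (open row1); precharges=5
Acc 9: bank2 row2 -> MISS (open row2); precharges=6
Acc 10: bank2 row0 -> MISS (open row0); precharges=7
Acc 11: bank1 row1 -> HIT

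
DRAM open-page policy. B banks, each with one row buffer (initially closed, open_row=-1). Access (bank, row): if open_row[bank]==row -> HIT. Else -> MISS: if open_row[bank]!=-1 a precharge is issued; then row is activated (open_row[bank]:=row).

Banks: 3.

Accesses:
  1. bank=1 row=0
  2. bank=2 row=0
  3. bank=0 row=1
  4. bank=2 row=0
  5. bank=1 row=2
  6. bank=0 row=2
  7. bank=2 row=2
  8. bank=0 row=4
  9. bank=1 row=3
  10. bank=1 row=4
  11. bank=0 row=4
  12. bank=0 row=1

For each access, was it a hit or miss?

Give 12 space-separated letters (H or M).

Answer: M M M H M M M M M M H M

Derivation:
Acc 1: bank1 row0 -> MISS (open row0); precharges=0
Acc 2: bank2 row0 -> MISS (open row0); precharges=0
Acc 3: bank0 row1 -> MISS (open row1); precharges=0
Acc 4: bank2 row0 -> HIT
Acc 5: bank1 row2 -> MISS (open row2); precharges=1
Acc 6: bank0 row2 -> MISS (open row2); precharges=2
Acc 7: bank2 row2 -> MISS (open row2); precharges=3
Acc 8: bank0 row4 -> MISS (open row4); precharges=4
Acc 9: bank1 row3 -> MISS (open row3); precharges=5
Acc 10: bank1 row4 -> MISS (open row4); precharges=6
Acc 11: bank0 row4 -> HIT
Acc 12: bank0 row1 -> MISS (open row1); precharges=7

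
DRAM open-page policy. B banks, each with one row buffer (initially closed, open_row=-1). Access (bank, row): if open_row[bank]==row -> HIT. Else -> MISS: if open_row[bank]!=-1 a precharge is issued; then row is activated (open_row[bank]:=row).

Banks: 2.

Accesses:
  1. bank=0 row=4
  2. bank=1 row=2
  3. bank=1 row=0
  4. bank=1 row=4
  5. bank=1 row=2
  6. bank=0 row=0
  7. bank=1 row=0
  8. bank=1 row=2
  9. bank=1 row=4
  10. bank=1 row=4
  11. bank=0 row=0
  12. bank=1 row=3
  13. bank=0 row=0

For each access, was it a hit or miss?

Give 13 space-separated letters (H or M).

Answer: M M M M M M M M M H H M H

Derivation:
Acc 1: bank0 row4 -> MISS (open row4); precharges=0
Acc 2: bank1 row2 -> MISS (open row2); precharges=0
Acc 3: bank1 row0 -> MISS (open row0); precharges=1
Acc 4: bank1 row4 -> MISS (open row4); precharges=2
Acc 5: bank1 row2 -> MISS (open row2); precharges=3
Acc 6: bank0 row0 -> MISS (open row0); precharges=4
Acc 7: bank1 row0 -> MISS (open row0); precharges=5
Acc 8: bank1 row2 -> MISS (open row2); precharges=6
Acc 9: bank1 row4 -> MISS (open row4); precharges=7
Acc 10: bank1 row4 -> HIT
Acc 11: bank0 row0 -> HIT
Acc 12: bank1 row3 -> MISS (open row3); precharges=8
Acc 13: bank0 row0 -> HIT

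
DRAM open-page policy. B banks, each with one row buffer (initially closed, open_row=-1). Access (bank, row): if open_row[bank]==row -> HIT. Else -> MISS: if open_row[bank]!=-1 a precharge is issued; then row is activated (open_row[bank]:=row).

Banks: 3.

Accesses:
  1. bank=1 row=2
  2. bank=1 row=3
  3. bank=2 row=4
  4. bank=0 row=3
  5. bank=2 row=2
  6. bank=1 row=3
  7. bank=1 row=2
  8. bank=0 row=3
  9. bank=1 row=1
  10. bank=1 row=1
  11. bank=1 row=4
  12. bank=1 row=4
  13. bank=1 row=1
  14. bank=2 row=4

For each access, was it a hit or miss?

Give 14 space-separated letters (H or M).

Answer: M M M M M H M H M H M H M M

Derivation:
Acc 1: bank1 row2 -> MISS (open row2); precharges=0
Acc 2: bank1 row3 -> MISS (open row3); precharges=1
Acc 3: bank2 row4 -> MISS (open row4); precharges=1
Acc 4: bank0 row3 -> MISS (open row3); precharges=1
Acc 5: bank2 row2 -> MISS (open row2); precharges=2
Acc 6: bank1 row3 -> HIT
Acc 7: bank1 row2 -> MISS (open row2); precharges=3
Acc 8: bank0 row3 -> HIT
Acc 9: bank1 row1 -> MISS (open row1); precharges=4
Acc 10: bank1 row1 -> HIT
Acc 11: bank1 row4 -> MISS (open row4); precharges=5
Acc 12: bank1 row4 -> HIT
Acc 13: bank1 row1 -> MISS (open row1); precharges=6
Acc 14: bank2 row4 -> MISS (open row4); precharges=7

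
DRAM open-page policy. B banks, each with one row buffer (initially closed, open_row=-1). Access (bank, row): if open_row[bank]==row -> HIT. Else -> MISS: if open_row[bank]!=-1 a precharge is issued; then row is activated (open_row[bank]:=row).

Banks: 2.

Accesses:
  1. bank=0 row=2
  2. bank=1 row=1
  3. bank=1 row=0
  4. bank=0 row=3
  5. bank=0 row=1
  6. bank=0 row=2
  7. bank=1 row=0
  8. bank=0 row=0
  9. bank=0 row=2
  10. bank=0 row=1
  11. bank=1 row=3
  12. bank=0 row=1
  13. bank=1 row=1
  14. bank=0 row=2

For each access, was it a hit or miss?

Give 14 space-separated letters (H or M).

Answer: M M M M M M H M M M M H M M

Derivation:
Acc 1: bank0 row2 -> MISS (open row2); precharges=0
Acc 2: bank1 row1 -> MISS (open row1); precharges=0
Acc 3: bank1 row0 -> MISS (open row0); precharges=1
Acc 4: bank0 row3 -> MISS (open row3); precharges=2
Acc 5: bank0 row1 -> MISS (open row1); precharges=3
Acc 6: bank0 row2 -> MISS (open row2); precharges=4
Acc 7: bank1 row0 -> HIT
Acc 8: bank0 row0 -> MISS (open row0); precharges=5
Acc 9: bank0 row2 -> MISS (open row2); precharges=6
Acc 10: bank0 row1 -> MISS (open row1); precharges=7
Acc 11: bank1 row3 -> MISS (open row3); precharges=8
Acc 12: bank0 row1 -> HIT
Acc 13: bank1 row1 -> MISS (open row1); precharges=9
Acc 14: bank0 row2 -> MISS (open row2); precharges=10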